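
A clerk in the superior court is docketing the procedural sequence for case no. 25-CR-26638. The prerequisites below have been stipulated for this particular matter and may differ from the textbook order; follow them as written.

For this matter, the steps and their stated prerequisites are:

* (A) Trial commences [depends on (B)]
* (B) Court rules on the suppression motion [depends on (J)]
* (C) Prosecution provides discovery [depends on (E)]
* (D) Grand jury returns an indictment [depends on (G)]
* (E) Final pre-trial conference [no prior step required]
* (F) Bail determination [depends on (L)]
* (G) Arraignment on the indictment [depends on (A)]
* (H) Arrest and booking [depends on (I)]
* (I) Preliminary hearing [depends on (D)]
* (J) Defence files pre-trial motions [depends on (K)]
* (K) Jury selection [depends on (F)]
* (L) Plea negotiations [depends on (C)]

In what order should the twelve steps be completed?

(E), (C), (L), (F), (K), (J), (B), (A), (G), (D), (I), (H)

(E) has no prerequisites → (E) first.
Next only (C) has its prerequisites met → (C).
(L) is the only step now ready → (L).
(F) is the only step now ready → (F).
(K) is the only step now ready → (K).
(J) is the only step now ready → (J).
(B) needed (J), now all done → (B).
Next only (A) has its prerequisites met → (A).
Next only (G) has its prerequisites met → (G).
(D) is the only step now ready → (D).
(I) needed (D), now all done → (I).
(H) is the only step now ready → (H).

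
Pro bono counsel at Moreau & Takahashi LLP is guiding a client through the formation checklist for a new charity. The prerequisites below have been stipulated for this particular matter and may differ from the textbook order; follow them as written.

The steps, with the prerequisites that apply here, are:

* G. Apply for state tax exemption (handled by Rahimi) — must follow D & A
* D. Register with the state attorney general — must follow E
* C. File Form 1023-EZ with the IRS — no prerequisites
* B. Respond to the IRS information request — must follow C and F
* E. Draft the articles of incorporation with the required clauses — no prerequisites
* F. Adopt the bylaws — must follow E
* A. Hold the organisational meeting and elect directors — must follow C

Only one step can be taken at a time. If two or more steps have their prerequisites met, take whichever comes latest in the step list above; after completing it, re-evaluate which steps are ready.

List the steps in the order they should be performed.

E and C have no prerequisites; E is listed later, so E is first.
Now F, C and D have their prerequisites met. F is listed later, so F next.
Ready: C and D. C is listed later → C.
Ready: A, B and D. A is listed later → A.
Now B and D have their prerequisites met. B is listed later, so B next.
D is the only step now ready → D.
G needed A and D, now all done → G.

E, F, C, A, B, D, G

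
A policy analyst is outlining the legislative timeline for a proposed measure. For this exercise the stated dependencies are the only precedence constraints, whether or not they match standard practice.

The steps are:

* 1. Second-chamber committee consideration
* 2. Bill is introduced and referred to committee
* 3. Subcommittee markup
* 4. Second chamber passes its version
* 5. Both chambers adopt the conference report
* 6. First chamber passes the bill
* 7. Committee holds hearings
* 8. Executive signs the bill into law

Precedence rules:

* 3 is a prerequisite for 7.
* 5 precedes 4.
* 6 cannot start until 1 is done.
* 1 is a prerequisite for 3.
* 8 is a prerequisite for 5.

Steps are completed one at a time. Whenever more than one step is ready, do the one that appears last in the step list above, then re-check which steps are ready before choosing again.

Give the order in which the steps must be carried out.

8, 5, 4, 2, 1, 6, 3, 7

8, 2 and 1 have no prerequisites; 8 is listed later, so 8 is first.
Now 5, 2 and 1 have their prerequisites met. 5 is listed later, so 5 next.
Ready: 4, 2 and 1. 4 is listed later → 4.
2 and 1 are both available; 2 is listed later → 2.
1 is the only step now ready → 1.
Now 6 and 3 have their prerequisites met. 6 is listed later, so 6 next.
That leaves 3 as the only ready step → 3.
Next only 7 has its prerequisites met → 7.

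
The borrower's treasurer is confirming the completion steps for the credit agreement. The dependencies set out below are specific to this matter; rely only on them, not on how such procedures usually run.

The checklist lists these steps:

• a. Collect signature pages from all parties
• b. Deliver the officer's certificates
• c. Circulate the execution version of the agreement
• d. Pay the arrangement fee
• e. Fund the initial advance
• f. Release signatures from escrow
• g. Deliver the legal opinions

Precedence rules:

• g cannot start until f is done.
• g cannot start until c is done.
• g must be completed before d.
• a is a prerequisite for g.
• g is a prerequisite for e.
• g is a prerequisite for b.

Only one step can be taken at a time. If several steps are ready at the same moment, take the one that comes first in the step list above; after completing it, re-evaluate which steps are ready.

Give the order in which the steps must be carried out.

a, c, f, g, b, d, e

a, c and f have no prerequisites; a is listed earlier, so a is first.
c and f are both available; c is listed earlier → c.
f is the only step now ready → f.
That leaves g as the only ready step → g.
b, d and e are all available; b is listed earlier → b.
Now d and e have their prerequisites met. d is listed earlier, so d next.
e needed g, now all done → e.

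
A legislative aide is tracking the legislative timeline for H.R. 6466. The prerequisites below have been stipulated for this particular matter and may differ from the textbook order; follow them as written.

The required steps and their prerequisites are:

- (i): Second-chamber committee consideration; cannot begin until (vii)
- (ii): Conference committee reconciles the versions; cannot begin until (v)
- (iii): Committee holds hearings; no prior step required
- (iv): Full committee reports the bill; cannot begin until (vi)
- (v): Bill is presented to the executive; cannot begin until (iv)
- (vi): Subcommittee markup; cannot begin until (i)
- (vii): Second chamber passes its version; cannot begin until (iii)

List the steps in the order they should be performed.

(iii) has no prerequisites → (iii) first.
(vii) needed (iii), now all done → (vii).
(i) needed (vii), now all done → (i).
That leaves (vi) as the only ready step → (vi).
Next only (iv) has its prerequisites met → (iv).
(v) is the only step now ready → (v).
(ii) needed (v), now all done → (ii).

(iii), (vii), (i), (vi), (iv), (v), (ii)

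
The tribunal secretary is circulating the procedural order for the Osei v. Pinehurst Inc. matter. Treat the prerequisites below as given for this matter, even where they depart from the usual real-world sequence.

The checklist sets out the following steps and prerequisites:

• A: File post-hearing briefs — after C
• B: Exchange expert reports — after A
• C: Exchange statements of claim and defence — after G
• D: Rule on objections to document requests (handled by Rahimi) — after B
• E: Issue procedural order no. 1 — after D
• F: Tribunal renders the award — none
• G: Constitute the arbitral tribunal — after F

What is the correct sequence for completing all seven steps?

F has no prerequisites → F first.
G needed F, now all done → G.
Next only C has its prerequisites met → C.
A is the only step now ready → A.
B is the only step now ready → B.
D needed B, now all done → D.
That leaves E as the only ready step → E.

F, G, C, A, B, D, E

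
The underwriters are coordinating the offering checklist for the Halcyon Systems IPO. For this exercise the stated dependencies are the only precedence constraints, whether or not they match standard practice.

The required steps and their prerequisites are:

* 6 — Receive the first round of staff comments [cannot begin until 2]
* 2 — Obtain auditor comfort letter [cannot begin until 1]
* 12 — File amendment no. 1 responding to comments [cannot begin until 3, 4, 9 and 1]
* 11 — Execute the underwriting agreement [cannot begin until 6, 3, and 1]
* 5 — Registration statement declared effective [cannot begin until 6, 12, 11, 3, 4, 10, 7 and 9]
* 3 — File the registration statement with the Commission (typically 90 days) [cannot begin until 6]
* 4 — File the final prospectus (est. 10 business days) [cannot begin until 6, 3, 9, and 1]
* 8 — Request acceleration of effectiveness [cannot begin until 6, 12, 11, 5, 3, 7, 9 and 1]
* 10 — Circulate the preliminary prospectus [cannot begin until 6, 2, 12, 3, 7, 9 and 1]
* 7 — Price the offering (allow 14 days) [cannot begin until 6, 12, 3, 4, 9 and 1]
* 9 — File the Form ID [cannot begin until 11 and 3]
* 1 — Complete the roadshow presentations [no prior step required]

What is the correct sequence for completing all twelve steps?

1, 2, 6, 3, 11, 9, 4, 12, 7, 10, 5, 8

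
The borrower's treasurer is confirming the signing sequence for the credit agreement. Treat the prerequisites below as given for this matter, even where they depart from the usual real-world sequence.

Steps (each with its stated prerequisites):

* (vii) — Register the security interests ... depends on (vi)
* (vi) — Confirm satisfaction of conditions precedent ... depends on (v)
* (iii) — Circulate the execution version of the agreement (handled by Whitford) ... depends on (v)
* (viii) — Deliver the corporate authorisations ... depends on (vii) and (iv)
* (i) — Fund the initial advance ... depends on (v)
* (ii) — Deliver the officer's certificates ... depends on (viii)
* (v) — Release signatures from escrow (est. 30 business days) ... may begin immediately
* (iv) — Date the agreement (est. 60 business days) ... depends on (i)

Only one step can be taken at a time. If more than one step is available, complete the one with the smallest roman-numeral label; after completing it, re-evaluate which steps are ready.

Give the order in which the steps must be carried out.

Only (v) has no prerequisites, so it is first.
(i), (iii) and (vi) are all available; (i) has the earlier label → (i).
Now (iii), (iv) and (vi) have their prerequisites met. (iii) has the earlier label, so (iii) next.
Now (iv) and (vi) have their prerequisites met. (iv) has the earlier label, so (iv) next.
(vi) is the only step now ready → (vi).
(vii) is the only step now ready → (vii).
(viii) is the only step now ready → (viii).
(ii) needed (viii), now all done → (ii).

(v) (i) (iii) (iv) (vi) (vii) (viii) (ii)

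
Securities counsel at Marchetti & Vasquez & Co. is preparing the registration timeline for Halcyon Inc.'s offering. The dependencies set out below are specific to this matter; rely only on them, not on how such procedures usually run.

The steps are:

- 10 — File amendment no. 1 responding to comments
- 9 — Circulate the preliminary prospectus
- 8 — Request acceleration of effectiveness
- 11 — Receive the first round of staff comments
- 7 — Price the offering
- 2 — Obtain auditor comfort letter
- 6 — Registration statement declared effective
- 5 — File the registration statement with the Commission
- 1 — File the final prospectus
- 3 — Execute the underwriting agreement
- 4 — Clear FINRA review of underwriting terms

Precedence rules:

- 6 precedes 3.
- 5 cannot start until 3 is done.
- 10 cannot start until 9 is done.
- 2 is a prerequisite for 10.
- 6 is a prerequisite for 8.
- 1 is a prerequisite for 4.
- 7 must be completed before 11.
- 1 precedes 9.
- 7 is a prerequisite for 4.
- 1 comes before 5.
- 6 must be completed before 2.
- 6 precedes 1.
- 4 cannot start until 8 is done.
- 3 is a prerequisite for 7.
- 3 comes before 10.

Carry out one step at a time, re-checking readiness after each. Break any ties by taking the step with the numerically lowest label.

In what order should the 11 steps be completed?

6, 1, 2, 3, 5, 7, 8, 4, 9, 10, 11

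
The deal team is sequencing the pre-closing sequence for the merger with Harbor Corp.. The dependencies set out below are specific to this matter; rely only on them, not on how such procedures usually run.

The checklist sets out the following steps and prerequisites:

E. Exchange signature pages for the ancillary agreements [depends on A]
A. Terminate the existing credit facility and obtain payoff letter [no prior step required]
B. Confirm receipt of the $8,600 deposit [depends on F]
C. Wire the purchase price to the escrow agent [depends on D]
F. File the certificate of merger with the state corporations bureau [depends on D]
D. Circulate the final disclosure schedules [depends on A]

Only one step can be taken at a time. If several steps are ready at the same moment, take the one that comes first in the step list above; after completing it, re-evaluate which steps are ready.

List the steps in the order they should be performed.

A → E → D → C → F → B

A is the only step with nothing outstanding, so it goes first.
Ready: E and D. E is listed earlier → E.
D needed A, now all done → D.
C and F are both available; C is listed earlier → C.
F is the only step now ready → F.
B needed F, now all done → B.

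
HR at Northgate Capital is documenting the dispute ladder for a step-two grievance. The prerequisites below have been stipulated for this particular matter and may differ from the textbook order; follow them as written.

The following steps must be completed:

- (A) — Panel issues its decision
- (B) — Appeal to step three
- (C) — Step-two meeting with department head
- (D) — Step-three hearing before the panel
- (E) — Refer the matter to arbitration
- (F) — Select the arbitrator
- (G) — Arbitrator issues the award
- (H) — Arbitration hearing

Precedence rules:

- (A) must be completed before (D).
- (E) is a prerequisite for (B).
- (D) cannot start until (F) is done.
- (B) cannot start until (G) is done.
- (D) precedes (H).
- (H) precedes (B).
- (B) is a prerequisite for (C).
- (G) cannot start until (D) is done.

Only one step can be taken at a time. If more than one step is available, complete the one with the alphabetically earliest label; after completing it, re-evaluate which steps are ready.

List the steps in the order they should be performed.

(A) → (E) → (F) → (D) → (G) → (H) → (B) → (C)

Nothing is required for (A), (E) and (F). (A) has the earlier label → (A) first.
Now (E) and (F) have their prerequisites met. (E) has the earlier label, so (E) next.
(F) is the only step now ready → (F).
(D) needed (A) and (F), now all done → (D).
(G) and (H) are both available; (G) has the earlier label → (G).
Next only (H) has its prerequisites met → (H).
(B) needed (E), (G) and (H), now all done → (B).
(C) is the only step now ready → (C).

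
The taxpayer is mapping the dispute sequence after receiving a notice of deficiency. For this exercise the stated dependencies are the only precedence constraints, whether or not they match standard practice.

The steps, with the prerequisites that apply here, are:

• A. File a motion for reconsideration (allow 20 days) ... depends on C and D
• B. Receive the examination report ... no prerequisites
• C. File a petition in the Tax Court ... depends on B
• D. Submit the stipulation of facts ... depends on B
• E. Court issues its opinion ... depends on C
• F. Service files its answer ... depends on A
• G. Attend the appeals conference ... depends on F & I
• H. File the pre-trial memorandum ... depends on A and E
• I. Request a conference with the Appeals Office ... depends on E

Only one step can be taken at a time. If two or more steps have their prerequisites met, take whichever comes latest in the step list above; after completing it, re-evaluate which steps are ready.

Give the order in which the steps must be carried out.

B has no prerequisites → B first.
Now D and C have their prerequisites met. D is listed later, so D next.
Next only C has its prerequisites met → C.
Ready: E and A. E is listed later → E.
Ready: I and A. I is listed later → I.
A needed D and C, now all done → A.
Now H and F have their prerequisites met. H is listed later, so H next.
F needed A, now all done → F.
That leaves G as the only ready step → G.

B D C E I A H F G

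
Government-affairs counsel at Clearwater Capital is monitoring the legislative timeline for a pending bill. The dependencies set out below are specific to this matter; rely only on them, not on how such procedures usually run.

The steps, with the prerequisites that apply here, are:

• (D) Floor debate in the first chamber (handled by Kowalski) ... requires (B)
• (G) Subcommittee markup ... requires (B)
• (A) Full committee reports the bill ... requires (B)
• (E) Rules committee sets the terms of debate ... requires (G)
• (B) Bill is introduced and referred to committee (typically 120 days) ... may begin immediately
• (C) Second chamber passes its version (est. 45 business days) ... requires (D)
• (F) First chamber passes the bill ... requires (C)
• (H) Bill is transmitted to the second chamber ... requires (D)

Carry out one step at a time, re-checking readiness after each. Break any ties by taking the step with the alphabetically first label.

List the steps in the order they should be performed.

(B), (A), (D), (C), (F), (G), (E), (H)

Only (B) has no prerequisites, so it is first.
Ready: (A), (D) and (G). (A) has the earlier label → (A).
Ready: (D) and (G). (D) has the earlier label → (D).
(C), (G) and (H) are all available; (C) has the earlier label → (C).
(F) now also ready, so the ready set is {(F), (G), (H)}; (F) has the earlier label → (F).
Now (G) and (H) have their prerequisites met. (G) has the earlier label, so (G) next.
(E) now also ready, so the ready set is {(E), (H)}; (E) has the earlier label → (E).
That leaves (H) as the only ready step → (H).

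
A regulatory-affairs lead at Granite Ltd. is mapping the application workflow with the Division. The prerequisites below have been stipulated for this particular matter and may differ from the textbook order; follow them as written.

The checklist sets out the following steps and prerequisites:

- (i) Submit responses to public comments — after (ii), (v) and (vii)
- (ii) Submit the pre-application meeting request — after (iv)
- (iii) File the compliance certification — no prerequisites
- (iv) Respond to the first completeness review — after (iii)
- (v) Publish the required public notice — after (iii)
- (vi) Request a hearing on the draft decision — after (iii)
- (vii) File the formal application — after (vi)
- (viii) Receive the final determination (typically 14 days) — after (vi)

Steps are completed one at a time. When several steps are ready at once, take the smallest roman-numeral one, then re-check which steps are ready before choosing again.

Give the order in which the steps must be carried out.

(iii) has no prerequisites → (iii) first.
(iv), (v) and (vi) are all available; (iv) has the earlier label → (iv).
(ii), (v) and (vi) are all available; (ii) has the earlier label → (ii).
Now (v) and (vi) have their prerequisites met. (v) has the earlier label, so (v) next.
Next only (vi) has its prerequisites met → (vi).
(vii) and (viii) are both available; (vii) has the earlier label → (vii).
(i) now also ready, so the ready set is {(i), (viii)}; (i) has the earlier label → (i).
Next only (viii) has its prerequisites met → (viii).

(iii) → (iv) → (ii) → (v) → (vi) → (vii) → (i) → (viii)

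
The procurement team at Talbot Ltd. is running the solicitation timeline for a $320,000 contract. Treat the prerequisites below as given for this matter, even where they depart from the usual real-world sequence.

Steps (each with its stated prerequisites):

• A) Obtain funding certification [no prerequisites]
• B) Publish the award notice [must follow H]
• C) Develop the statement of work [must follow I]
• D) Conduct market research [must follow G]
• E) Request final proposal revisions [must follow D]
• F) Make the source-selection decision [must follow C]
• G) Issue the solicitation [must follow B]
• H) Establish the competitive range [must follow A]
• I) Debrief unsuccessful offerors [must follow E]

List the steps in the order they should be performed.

A, H, B, G, D, E, I, C, F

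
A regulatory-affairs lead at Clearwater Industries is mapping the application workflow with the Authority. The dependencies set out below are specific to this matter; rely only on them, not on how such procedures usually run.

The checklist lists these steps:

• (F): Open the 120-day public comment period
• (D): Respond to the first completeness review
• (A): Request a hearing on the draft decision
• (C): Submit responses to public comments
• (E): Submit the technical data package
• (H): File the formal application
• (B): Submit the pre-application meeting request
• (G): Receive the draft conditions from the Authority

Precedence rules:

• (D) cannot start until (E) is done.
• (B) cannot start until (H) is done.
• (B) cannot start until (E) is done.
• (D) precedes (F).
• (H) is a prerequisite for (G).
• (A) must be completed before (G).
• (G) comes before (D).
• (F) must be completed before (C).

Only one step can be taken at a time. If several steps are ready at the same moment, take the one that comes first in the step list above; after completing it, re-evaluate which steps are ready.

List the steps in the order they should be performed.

Nothing is required for (A), (E) and (H). (A) is listed earlier → (A) first.
Ready: (E) and (H). (E) is listed earlier → (E).
(H) is the only step now ready → (H).
Ready: (B) and (G). (B) is listed earlier → (B).
(G) is the only step now ready → (G).
Next only (D) has its prerequisites met → (D).
Next only (F) has its prerequisites met → (F).
(C) needed (F), now all done → (C).

(A), (E), (H), (B), (G), (D), (F), (C)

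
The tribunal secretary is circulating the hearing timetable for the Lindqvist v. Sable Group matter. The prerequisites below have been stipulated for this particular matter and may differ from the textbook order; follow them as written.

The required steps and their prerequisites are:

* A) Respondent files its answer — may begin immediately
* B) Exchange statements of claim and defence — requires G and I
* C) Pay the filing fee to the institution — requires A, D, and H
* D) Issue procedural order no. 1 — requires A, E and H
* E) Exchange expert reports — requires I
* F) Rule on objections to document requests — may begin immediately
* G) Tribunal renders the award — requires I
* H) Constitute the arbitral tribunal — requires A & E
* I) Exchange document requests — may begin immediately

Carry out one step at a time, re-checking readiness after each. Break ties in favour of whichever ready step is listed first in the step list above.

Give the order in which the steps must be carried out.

A, F and I have no prerequisites; A is listed earlier, so A is first.
Ready: F and I. F is listed earlier → F.
That leaves I as the only ready step → I.
Ready: E and G. E is listed earlier → E.
H now also ready, so the ready set is {G, H}; G is listed earlier → G.
Now B and H have their prerequisites met. B is listed earlier, so B next.
H needed A and E, now all done → H.
D is the only step now ready → D.
C is the only step now ready → C.

A, F, I, E, G, B, H, D, C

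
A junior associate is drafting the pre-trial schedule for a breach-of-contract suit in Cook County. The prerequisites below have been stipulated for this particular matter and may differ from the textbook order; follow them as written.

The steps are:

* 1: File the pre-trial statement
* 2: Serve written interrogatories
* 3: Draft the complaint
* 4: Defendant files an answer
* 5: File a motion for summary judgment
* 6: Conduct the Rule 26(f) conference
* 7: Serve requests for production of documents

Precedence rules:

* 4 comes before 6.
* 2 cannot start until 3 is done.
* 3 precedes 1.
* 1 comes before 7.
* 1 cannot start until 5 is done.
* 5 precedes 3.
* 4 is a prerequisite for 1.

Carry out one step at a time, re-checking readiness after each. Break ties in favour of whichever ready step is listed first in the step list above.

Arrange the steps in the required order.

4 and 5 have no prerequisites; 4 is listed earlier, so 4 is first.
6 now also ready, so the ready set is {5, 6}; 5 is listed earlier → 5.
3 now also ready, so the ready set is {3, 6}; 3 is listed earlier → 3.
Now 1, 2 and 6 have their prerequisites met. 1 is listed earlier, so 1 next.
7 now also ready, so the ready set is {2, 6, 7}; 2 is listed earlier → 2.
Now 6 and 7 have their prerequisites met. 6 is listed earlier, so 6 next.
Next only 7 has its prerequisites met → 7.

4 → 5 → 3 → 1 → 2 → 6 → 7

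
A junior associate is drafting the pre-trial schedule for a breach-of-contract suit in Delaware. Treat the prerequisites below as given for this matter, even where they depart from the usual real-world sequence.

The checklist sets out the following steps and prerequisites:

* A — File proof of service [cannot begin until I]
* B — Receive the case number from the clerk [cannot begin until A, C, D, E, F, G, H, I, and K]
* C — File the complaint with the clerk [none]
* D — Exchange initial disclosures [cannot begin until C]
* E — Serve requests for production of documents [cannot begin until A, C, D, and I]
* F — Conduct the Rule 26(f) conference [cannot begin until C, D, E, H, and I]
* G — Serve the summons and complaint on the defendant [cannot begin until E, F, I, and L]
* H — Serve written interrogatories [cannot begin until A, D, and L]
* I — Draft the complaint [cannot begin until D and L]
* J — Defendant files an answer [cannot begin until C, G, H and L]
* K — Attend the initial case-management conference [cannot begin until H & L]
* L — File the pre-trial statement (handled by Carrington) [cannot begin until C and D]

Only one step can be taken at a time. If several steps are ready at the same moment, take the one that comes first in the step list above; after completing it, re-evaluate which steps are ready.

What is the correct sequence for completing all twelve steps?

C, D, L, I, A, E, H, F, G, J, K, B

C has no prerequisites → C first.
D needed C, now all done → D.
L needed C and D, now all done → L.
That leaves I as the only ready step → I.
A needed I, now all done → A.
Ready: E and H. E is listed earlier → E.
H is the only step now ready → H.
Now F and K have their prerequisites met. F is listed earlier, so F next.
G now also ready, so the ready set is {G, K}; G is listed earlier → G.
Now J and K have their prerequisites met. J is listed earlier, so J next.
That leaves K as the only ready step → K.
B is the only step now ready → B.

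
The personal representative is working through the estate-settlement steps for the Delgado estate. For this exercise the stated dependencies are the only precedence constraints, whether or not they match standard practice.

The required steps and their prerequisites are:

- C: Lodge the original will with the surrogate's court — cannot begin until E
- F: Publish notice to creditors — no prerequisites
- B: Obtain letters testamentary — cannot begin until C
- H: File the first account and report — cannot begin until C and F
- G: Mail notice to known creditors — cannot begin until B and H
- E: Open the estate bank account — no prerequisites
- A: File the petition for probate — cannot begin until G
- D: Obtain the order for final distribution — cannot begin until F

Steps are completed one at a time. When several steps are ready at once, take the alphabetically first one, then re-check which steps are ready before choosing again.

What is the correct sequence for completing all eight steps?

E and F have no prerequisites; E has the earlier label, so E is first.
Ready: C and F. C has the earlier label → C.
B now also ready, so the ready set is {B, F}; B has the earlier label → B.
That leaves F as the only ready step → F.
D and H are both available; D has the earlier label → D.
H needed C and F, now all done → H.
G needed B and H, now all done → G.
That leaves A as the only ready step → A.

E, C, B, F, D, H, G, A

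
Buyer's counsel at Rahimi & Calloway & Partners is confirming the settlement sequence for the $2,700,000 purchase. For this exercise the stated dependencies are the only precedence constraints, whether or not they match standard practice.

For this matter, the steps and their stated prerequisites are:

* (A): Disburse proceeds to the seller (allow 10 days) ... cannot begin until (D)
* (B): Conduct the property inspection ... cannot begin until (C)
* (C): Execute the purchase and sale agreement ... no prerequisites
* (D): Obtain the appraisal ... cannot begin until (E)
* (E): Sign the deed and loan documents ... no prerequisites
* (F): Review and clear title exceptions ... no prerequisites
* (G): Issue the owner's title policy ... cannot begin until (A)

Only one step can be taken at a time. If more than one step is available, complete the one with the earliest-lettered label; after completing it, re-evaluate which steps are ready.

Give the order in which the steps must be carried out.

(C) → (B) → (E) → (D) → (A) → (F) → (G)

(C), (E) and (F) have no prerequisites; (C) has the earlier label, so (C) is first.
Now (B), (E) and (F) have their prerequisites met. (B) has the earlier label, so (B) next.
Now (E) and (F) have their prerequisites met. (E) has the earlier label, so (E) next.
Ready: (D) and (F). (D) has the earlier label → (D).
(A) now also ready, so the ready set is {(A), (F)}; (A) has the earlier label → (A).
(G) now also ready, so the ready set is {(F), (G)}; (F) has the earlier label → (F).
That leaves (G) as the only ready step → (G).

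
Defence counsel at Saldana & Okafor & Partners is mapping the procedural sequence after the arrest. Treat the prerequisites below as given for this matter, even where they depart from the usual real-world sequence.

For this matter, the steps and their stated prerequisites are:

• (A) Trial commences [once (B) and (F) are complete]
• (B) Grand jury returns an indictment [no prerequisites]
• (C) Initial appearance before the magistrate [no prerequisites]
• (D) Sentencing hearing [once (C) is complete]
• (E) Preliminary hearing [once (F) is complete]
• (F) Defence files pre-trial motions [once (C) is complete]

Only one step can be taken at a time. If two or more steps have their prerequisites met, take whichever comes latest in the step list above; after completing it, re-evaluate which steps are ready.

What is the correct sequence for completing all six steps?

(C) → (F) → (E) → (D) → (B) → (A)

Nothing is required for (C) and (B). (C) is listed later → (C) first.
Now (F), (D) and (B) have their prerequisites met. (F) is listed later, so (F) next.
Ready: (E), (D) and (B). (E) is listed later → (E).
Now (D) and (B) have their prerequisites met. (D) is listed later, so (D) next.
(B) is the only step now ready → (B).
That leaves (A) as the only ready step → (A).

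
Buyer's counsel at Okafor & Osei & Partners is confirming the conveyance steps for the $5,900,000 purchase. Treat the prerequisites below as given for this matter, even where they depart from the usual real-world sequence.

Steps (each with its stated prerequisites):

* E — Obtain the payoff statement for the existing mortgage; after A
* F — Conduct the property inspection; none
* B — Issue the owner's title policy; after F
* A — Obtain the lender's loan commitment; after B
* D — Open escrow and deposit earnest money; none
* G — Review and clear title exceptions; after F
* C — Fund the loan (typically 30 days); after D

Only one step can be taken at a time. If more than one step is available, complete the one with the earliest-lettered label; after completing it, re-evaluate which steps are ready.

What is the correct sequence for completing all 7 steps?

D C F B A E G

D and F have no prerequisites; D has the earlier label, so D is first.
Ready: C and F. C has the earlier label → C.
That leaves F as the only ready step → F.
Ready: B and G. B has the earlier label → B.
A now also ready, so the ready set is {A, G}; A has the earlier label → A.
E and G are both available; E has the earlier label → E.
G needed F, now all done → G.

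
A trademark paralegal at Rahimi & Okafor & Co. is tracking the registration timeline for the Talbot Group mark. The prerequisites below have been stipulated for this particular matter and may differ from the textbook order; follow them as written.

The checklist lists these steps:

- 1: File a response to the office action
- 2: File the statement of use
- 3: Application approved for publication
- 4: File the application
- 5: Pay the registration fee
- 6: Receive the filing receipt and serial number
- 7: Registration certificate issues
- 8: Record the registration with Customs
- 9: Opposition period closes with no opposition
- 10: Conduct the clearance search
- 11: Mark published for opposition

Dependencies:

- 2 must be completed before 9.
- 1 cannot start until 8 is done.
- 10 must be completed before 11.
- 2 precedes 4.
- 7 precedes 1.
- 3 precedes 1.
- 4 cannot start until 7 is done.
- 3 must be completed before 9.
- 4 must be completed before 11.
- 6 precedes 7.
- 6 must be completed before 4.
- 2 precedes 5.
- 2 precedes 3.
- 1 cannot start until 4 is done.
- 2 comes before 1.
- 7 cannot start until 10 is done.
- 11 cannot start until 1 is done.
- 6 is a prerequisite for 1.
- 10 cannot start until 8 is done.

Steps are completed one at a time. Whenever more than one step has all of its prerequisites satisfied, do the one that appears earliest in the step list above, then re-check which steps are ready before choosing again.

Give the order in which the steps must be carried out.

2, 3, 5, 6, 8, 9, 10, 7, 4, 1, 11

2, 6 and 8 have no prerequisites; 2 is listed earlier, so 2 is first.
3 and 5 now also ready, so the ready set is {3, 5, 6, 8}; 3 is listed earlier → 3.
Ready: 5, 6, 8 and 9. 5 is listed earlier → 5.
Now 6, 8 and 9 have their prerequisites met. 6 is listed earlier, so 6 next.
8 and 9 are both available; 8 is listed earlier → 8.
10 now also ready, so the ready set is {9, 10}; 9 is listed earlier → 9.
10 is the only step now ready → 10.
7 is the only step now ready → 7.
4 needed 2, 6 and 7, now all done → 4.
Next only 1 has its prerequisites met → 1.
11 is the only step now ready → 11.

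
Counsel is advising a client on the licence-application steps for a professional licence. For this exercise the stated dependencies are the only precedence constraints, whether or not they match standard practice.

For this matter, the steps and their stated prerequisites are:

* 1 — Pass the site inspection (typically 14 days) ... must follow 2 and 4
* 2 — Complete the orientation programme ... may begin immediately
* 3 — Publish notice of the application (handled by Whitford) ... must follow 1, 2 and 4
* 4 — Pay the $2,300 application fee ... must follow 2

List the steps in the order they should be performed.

2, 4, 1, 3

2 has no prerequisites → 2 first.
4 needed 2, now all done → 4.
Next only 1 has its prerequisites met → 1.
3 needed 1, 2 and 4, now all done → 3.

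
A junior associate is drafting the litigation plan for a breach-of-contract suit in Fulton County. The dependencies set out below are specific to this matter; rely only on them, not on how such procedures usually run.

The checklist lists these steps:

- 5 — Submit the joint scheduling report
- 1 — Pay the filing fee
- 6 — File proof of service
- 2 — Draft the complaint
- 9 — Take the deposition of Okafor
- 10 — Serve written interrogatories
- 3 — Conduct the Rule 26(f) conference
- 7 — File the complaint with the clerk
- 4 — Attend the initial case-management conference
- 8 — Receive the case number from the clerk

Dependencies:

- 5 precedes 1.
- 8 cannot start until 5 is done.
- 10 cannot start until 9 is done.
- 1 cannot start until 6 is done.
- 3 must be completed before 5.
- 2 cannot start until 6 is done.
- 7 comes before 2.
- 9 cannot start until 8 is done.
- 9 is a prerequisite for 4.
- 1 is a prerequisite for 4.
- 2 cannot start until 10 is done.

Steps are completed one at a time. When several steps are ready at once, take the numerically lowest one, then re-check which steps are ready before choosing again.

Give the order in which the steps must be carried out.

3, 5, 6, 1, 7, 8, 9, 4, 10, 2

3, 6 and 7 have no prerequisites; 3 has the earlier label, so 3 is first.
Now 5, 6 and 7 have their prerequisites met. 5 has the earlier label, so 5 next.
8 now also ready, so the ready set is {6, 7, 8}; 6 has the earlier label → 6.
Ready: 1, 7 and 8. 1 has the earlier label → 1.
Now 7 and 8 have their prerequisites met. 7 has the earlier label, so 7 next.
Next only 8 has its prerequisites met → 8.
That leaves 9 as the only ready step → 9.
Ready: 4 and 10. 4 has the earlier label → 4.
That leaves 10 as the only ready step → 10.
2 needed 6, 7 and 10, now all done → 2.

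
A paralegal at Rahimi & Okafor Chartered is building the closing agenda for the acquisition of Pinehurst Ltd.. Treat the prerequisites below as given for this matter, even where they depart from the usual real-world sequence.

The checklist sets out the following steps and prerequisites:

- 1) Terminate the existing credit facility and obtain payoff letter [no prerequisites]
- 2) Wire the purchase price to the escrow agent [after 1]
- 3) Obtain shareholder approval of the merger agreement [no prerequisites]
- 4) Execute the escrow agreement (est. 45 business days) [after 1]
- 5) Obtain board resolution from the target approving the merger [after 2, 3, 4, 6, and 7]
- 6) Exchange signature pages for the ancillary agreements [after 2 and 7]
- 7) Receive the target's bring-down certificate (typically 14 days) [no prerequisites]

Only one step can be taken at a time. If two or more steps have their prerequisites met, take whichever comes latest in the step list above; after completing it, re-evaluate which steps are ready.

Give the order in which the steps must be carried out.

7, 3 and 1 have no prerequisites; 7 is listed later, so 7 is first.
3 and 1 are both available; 3 is listed later → 3.
That leaves 1 as the only ready step → 1.
Now 4 and 2 have their prerequisites met. 4 is listed later, so 4 next.
2 is the only step now ready → 2.
6 needed 7 and 2, now all done → 6.
Next only 5 has its prerequisites met → 5.

7 → 3 → 1 → 4 → 2 → 6 → 5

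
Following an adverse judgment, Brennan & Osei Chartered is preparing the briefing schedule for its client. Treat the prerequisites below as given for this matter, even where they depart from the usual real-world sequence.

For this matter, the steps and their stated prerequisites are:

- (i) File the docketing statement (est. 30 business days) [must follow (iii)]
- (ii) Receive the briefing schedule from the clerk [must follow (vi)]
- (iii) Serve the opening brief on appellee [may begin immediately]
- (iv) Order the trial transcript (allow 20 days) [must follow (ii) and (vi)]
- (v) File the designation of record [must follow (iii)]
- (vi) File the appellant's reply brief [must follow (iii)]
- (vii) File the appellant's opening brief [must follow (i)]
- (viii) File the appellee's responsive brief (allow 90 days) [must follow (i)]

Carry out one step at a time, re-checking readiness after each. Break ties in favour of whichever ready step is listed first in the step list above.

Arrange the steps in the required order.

(iii) (i) (v) (vi) (ii) (iv) (vii) (viii)

(iii) is the only step with nothing outstanding, so it goes first.
Ready: (i), (v) and (vi). (i) is listed earlier → (i).
(v), (vi), (vii) and (viii) are all available; (v) is listed earlier → (v).
(vi), (vii) and (viii) are all available; (vi) is listed earlier → (vi).
(ii) now also ready, so the ready set is {(ii), (vii), (viii)}; (ii) is listed earlier → (ii).
(iv) now also ready, so the ready set is {(iv), (vii), (viii)}; (iv) is listed earlier → (iv).
(vii) and (viii) are both available; (vii) is listed earlier → (vii).
(viii) needed (i), now all done → (viii).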